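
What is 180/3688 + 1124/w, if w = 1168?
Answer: 136111/134612 ≈ 1.0111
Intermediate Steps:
180/3688 + 1124/w = 180/3688 + 1124/1168 = 180*(1/3688) + 1124*(1/1168) = 45/922 + 281/292 = 136111/134612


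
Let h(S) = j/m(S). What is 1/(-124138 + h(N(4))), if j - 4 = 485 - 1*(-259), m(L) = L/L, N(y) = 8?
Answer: -1/123390 ≈ -8.1044e-6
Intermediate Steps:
m(L) = 1
j = 748 (j = 4 + (485 - 1*(-259)) = 4 + (485 + 259) = 4 + 744 = 748)
h(S) = 748 (h(S) = 748/1 = 748*1 = 748)
1/(-124138 + h(N(4))) = 1/(-124138 + 748) = 1/(-123390) = -1/123390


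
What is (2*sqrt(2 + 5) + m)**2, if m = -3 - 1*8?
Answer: 149 - 44*sqrt(7) ≈ 32.587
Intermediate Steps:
m = -11 (m = -3 - 8 = -11)
(2*sqrt(2 + 5) + m)**2 = (2*sqrt(2 + 5) - 11)**2 = (2*sqrt(7) - 11)**2 = (-11 + 2*sqrt(7))**2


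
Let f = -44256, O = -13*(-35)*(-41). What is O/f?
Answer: 18655/44256 ≈ 0.42153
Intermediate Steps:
O = -18655 (O = 455*(-41) = -18655)
O/f = -18655/(-44256) = -18655*(-1/44256) = 18655/44256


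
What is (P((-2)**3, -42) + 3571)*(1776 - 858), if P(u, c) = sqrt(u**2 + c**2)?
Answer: 3278178 + 1836*sqrt(457) ≈ 3.3174e+6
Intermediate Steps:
P(u, c) = sqrt(c**2 + u**2)
(P((-2)**3, -42) + 3571)*(1776 - 858) = (sqrt((-42)**2 + ((-2)**3)**2) + 3571)*(1776 - 858) = (sqrt(1764 + (-8)**2) + 3571)*918 = (sqrt(1764 + 64) + 3571)*918 = (sqrt(1828) + 3571)*918 = (2*sqrt(457) + 3571)*918 = (3571 + 2*sqrt(457))*918 = 3278178 + 1836*sqrt(457)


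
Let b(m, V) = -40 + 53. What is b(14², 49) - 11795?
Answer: -11782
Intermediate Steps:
b(m, V) = 13
b(14², 49) - 11795 = 13 - 11795 = -11782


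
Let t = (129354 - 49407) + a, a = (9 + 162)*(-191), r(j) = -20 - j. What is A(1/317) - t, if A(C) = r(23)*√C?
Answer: -47286 - 43*√317/317 ≈ -47288.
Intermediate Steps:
A(C) = -43*√C (A(C) = (-20 - 1*23)*√C = (-20 - 23)*√C = -43*√C)
a = -32661 (a = 171*(-191) = -32661)
t = 47286 (t = (129354 - 49407) - 32661 = 79947 - 32661 = 47286)
A(1/317) - t = -43*√317/317 - 1*47286 = -43*√317/317 - 47286 = -47286 - 43*√317/317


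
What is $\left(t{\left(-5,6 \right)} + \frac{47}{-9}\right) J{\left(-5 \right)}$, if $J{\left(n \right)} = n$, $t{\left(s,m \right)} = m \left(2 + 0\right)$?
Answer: $- \frac{305}{9} \approx -33.889$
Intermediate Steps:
$t{\left(s,m \right)} = 2 m$ ($t{\left(s,m \right)} = m 2 = 2 m$)
$\left(t{\left(-5,6 \right)} + \frac{47}{-9}\right) J{\left(-5 \right)} = \left(2 \cdot 6 + \frac{47}{-9}\right) \left(-5\right) = \left(12 + 47 \left(- \frac{1}{9}\right)\right) \left(-5\right) = \left(12 - \frac{47}{9}\right) \left(-5\right) = \frac{61}{9} \left(-5\right) = - \frac{305}{9}$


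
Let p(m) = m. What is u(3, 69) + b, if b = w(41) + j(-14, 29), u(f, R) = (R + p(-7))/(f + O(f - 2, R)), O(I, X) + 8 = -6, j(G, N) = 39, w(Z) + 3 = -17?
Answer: 147/11 ≈ 13.364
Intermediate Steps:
w(Z) = -20 (w(Z) = -3 - 17 = -20)
O(I, X) = -14 (O(I, X) = -8 - 6 = -14)
u(f, R) = (-7 + R)/(-14 + f) (u(f, R) = (R - 7)/(f - 14) = (-7 + R)/(-14 + f))
b = 19 (b = -20 + 39 = 19)
u(3, 69) + b = (-7 + 69)/(-14 + 3) + 19 = 62/(-11) + 19 = -1/11*62 + 19 = -62/11 + 19 = 147/11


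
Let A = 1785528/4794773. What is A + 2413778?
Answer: 11573519367922/4794773 ≈ 2.4138e+6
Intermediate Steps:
A = 1785528/4794773 (A = 1785528*(1/4794773) = 1785528/4794773 ≈ 0.37239)
A + 2413778 = 1785528/4794773 + 2413778 = 11573519367922/4794773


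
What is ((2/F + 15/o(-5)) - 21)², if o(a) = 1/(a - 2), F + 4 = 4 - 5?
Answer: 399424/25 ≈ 15977.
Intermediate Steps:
F = -5 (F = -4 + (4 - 5) = -4 - 1 = -5)
o(a) = 1/(-2 + a)
((2/F + 15/o(-5)) - 21)² = ((2/(-5) + 15/(1/(-2 - 5))) - 21)² = ((2*(-⅕) + 15/(1/(-7))) - 21)² = ((-⅖ + 15/(-⅐)) - 21)² = ((-⅖ + 15*(-7)) - 21)² = ((-⅖ - 105) - 21)² = (-527/5 - 21)² = (-632/5)² = 399424/25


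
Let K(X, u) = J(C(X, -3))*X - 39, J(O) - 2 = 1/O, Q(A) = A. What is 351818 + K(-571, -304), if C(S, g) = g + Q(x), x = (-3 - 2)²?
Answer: 7713443/22 ≈ 3.5061e+5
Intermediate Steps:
x = 25 (x = (-5)² = 25)
C(S, g) = 25 + g (C(S, g) = g + 25 = 25 + g)
J(O) = 2 + 1/O
K(X, u) = -39 + 45*X/22 (K(X, u) = (2 + 1/(25 - 3))*X - 39 = (2 + 1/22)*X - 39 = 45*X/22 - 39 = -39 + 45*X/22)
351818 + K(-571, -304) = 351818 + (-39 + (45/22)*(-571)) = 351818 + (-39 - 25695/22) = 351818 - 26553/22 = 7713443/22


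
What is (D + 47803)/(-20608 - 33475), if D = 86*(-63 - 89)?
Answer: -34731/54083 ≈ -0.64218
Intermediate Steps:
D = -13072 (D = 86*(-152) = -13072)
(D + 47803)/(-20608 - 33475) = (-13072 + 47803)/(-20608 - 33475) = 34731/(-54083) = 34731*(-1/54083) = -34731/54083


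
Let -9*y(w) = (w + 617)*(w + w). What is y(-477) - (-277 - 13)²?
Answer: -69260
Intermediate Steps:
y(w) = -2*w*(617 + w)/9 (y(w) = -(w + 617)*(w + w)/9 = -(617 + w)*2*w/9 = -2*w*(617 + w)/9)
y(-477) - (-277 - 13)² = -2/9*(-477)*(617 - 477) - (-277 - 13)² = -2/9*(-477)*140 - 1*(-290)² = 14840 - 1*84100 = 14840 - 84100 = -69260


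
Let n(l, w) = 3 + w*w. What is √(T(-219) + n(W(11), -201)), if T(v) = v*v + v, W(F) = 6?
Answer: 3*√9794 ≈ 296.89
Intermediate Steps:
T(v) = v + v² (T(v) = v² + v = v + v²)
n(l, w) = 3 + w²
√(T(-219) + n(W(11), -201)) = √(-219*(1 - 219) + (3 + (-201)²)) = √(-219*(-218) + (3 + 40401)) = √(47742 + 40404) = √88146 = 3*√9794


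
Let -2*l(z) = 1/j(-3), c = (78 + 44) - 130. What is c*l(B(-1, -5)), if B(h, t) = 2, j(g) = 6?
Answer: ⅔ ≈ 0.66667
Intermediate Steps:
c = -8 (c = 122 - 130 = -8)
l(z) = -1/12 (l(z) = -½/6 = -½*⅙ = -1/12)
c*l(B(-1, -5)) = -8*(-1/12) = ⅔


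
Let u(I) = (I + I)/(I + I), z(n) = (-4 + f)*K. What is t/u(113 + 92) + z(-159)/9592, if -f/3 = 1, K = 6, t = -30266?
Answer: -145155757/4796 ≈ -30266.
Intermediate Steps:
f = -3 (f = -3*1 = -3)
z(n) = -42 (z(n) = (-4 - 3)*6 = -7*6 = -42)
u(I) = 1 (u(I) = (2*I)/((2*I)) = (2*I)*(1/(2*I)) = 1)
t/u(113 + 92) + z(-159)/9592 = -30266/1 - 42/9592 = -30266*1 - 42*1/9592 = -30266 - 21/4796 = -145155757/4796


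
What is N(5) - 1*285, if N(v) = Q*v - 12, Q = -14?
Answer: -367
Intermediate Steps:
N(v) = -12 - 14*v (N(v) = -14*v - 12 = -12 - 14*v)
N(5) - 1*285 = (-12 - 14*5) - 1*285 = (-12 - 70) - 285 = -82 - 285 = -367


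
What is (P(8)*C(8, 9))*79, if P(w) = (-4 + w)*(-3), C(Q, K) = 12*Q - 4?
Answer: -87216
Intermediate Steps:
C(Q, K) = -4 + 12*Q
P(w) = 12 - 3*w
(P(8)*C(8, 9))*79 = ((12 - 3*8)*(-4 + 12*8))*79 = ((12 - 24)*(-4 + 96))*79 = -12*92*79 = -1104*79 = -87216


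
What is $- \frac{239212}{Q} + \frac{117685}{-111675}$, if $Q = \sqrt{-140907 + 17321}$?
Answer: $- \frac{23537}{22335} + \frac{119606 i \sqrt{123586}}{61793} \approx -1.0538 + 680.45 i$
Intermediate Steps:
$Q = i \sqrt{123586}$ ($Q = \sqrt{-123586} = i \sqrt{123586} \approx 351.55 i$)
$- \frac{239212}{Q} + \frac{117685}{-111675} = - \frac{239212}{i \sqrt{123586}} + \frac{117685}{-111675} = - 239212 \left(- \frac{i \sqrt{123586}}{123586}\right) + 117685 \left(- \frac{1}{111675}\right) = \frac{119606 i \sqrt{123586}}{61793} - \frac{23537}{22335} = - \frac{23537}{22335} + \frac{119606 i \sqrt{123586}}{61793}$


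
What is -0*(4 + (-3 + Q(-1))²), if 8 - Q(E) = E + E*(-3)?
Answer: 0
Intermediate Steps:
Q(E) = 8 + 2*E (Q(E) = 8 - (E + E*(-3)) = 8 - (E - 3*E) = 8 - (-2)*E = 8 + 2*E)
-0*(4 + (-3 + Q(-1))²) = -0*(4 + (-3 + (8 + 2*(-1)))²) = -0*(4 + (-3 + (8 - 2))²) = -0*(4 + (-3 + 6)²) = -0*(4 + 3²) = -0*(4 + 9) = -0*13 = -6122*0 = 0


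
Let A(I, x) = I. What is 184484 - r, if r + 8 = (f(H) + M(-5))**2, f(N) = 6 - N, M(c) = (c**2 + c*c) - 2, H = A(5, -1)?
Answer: 182091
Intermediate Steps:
H = 5
M(c) = -2 + 2*c**2 (M(c) = (c**2 + c**2) - 2 = 2*c**2 - 2 = -2 + 2*c**2)
r = 2393 (r = -8 + ((6 - 1*5) + (-2 + 2*(-5)**2))**2 = -8 + ((6 - 5) + (-2 + 2*25))**2 = -8 + (1 + (-2 + 50))**2 = -8 + (1 + 48)**2 = -8 + 49**2 = -8 + 2401 = 2393)
184484 - r = 184484 - 1*2393 = 184484 - 2393 = 182091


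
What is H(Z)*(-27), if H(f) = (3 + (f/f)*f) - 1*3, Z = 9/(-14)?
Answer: 243/14 ≈ 17.357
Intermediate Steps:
Z = -9/14 (Z = 9*(-1/14) = -9/14 ≈ -0.64286)
H(f) = f (H(f) = (3 + 1*f) - 3 = (3 + f) - 3 = f)
H(Z)*(-27) = -9/14*(-27) = 243/14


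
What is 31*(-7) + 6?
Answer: -211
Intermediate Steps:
31*(-7) + 6 = -217 + 6 = -211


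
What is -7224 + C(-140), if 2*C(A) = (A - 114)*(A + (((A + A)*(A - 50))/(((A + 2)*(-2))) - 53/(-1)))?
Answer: -1425175/69 ≈ -20655.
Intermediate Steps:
C(A) = (-114 + A)*(53 + A + 2*A*(-50 + A)/(-4 - 2*A))/2 (C(A) = ((A - 114)*(A + (((A + A)*(A - 50))/(((A + 2)*(-2))) - 53/(-1))))/2 = ((-114 + A)*(A + (((2*A)*(-50 + A))/(((2 + A)*(-2))) - 53*(-1))))/2 = ((-114 + A)*(A + ((2*A*(-50 + A))/(-4 - 2*A) + 53)))/2 = ((-114 + A)*(A + (2*A*(-50 + A)/(-4 - 2*A) + 53)))/2 = ((-114 + A)*(A + (53 + 2*A*(-50 + A)/(-4 - 2*A))))/2 = ((-114 + A)*(53 + A + 2*A*(-50 + A)/(-4 - 2*A)))/2 = (-114 + A)*(53 + A + 2*A*(-50 + A)/(-4 - 2*A))/2)
-7224 + C(-140) = -7224 + (-12084 - 11864*(-140) + 105*(-140)²)/(2*(2 - 140)) = -7224 + (½)*(-12084 + 1660960 + 105*19600)/(-138) = -7224 + (½)*(-1/138)*(-12084 + 1660960 + 2058000) = -7224 + (½)*(-1/138)*3706876 = -7224 - 926719/69 = -1425175/69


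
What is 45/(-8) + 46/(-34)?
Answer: -949/136 ≈ -6.9779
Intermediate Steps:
45/(-8) + 46/(-34) = -⅛*45 + 46*(-1/34) = -45/8 - 23/17 = -949/136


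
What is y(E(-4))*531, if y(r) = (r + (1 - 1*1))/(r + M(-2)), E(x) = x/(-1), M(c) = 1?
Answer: 2124/5 ≈ 424.80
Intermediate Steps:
E(x) = -x (E(x) = x*(-1) = -x)
y(r) = r/(1 + r) (y(r) = (r + (1 - 1*1))/(r + 1) = (r + (1 - 1))/(1 + r) = (r + 0)/(1 + r) = r/(1 + r))
y(E(-4))*531 = ((-1*(-4))/(1 - 1*(-4)))*531 = (4/(1 + 4))*531 = (4/5)*531 = (4*(⅕))*531 = (⅘)*531 = 2124/5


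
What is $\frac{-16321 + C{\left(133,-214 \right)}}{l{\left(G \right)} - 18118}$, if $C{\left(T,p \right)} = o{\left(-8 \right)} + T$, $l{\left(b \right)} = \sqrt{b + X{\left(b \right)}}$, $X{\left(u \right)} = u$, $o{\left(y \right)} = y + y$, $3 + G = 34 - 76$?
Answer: $\frac{146792036}{164131007} + \frac{24306 i \sqrt{10}}{164131007} \approx 0.89436 + 0.0004683 i$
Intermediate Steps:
$G = -45$ ($G = -3 + \left(34 - 76\right) = -3 - 42 = -45$)
$o{\left(y \right)} = 2 y$
$l{\left(b \right)} = \sqrt{2} \sqrt{b}$ ($l{\left(b \right)} = \sqrt{b + b} = \sqrt{2 b} = \sqrt{2} \sqrt{b}$)
$C{\left(T,p \right)} = -16 + T$ ($C{\left(T,p \right)} = 2 \left(-8\right) + T = -16 + T$)
$\frac{-16321 + C{\left(133,-214 \right)}}{l{\left(G \right)} - 18118} = \frac{-16321 + \left(-16 + 133\right)}{\sqrt{2} \sqrt{-45} - 18118} = \frac{-16321 + 117}{\sqrt{2} \cdot 3 i \sqrt{5} - 18118} = - \frac{16204}{3 i \sqrt{10} - 18118} = - \frac{16204}{-18118 + 3 i \sqrt{10}}$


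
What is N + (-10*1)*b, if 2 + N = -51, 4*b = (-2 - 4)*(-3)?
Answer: -98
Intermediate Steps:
b = 9/2 (b = ((-2 - 4)*(-3))/4 = (-6*(-3))/4 = (¼)*18 = 9/2 ≈ 4.5000)
N = -53 (N = -2 - 51 = -53)
N + (-10*1)*b = -53 - 10*1*(9/2) = -53 - 10*9/2 = -53 - 45 = -98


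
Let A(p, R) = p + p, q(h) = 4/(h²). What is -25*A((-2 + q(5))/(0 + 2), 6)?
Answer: 46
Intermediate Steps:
q(h) = 4/h²
A(p, R) = 2*p
-25*A((-2 + q(5))/(0 + 2), 6) = -50*(-2 + 4/5²)/(0 + 2) = -50*(-2 + 4*(1/25))/2 = -50*(-2 + 4/25)*(½) = -50*(-46/25*½) = -50*(-23)/25 = -25*(-46/25) = 46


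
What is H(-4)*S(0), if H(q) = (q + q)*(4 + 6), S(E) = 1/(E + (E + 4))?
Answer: -20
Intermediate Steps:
S(E) = 1/(4 + 2*E) (S(E) = 1/(E + (4 + E)) = 1/(4 + 2*E))
H(q) = 20*q (H(q) = (2*q)*10 = 20*q)
H(-4)*S(0) = (20*(-4))*(1/(2*(2 + 0))) = -40/2 = -80*¼ = -20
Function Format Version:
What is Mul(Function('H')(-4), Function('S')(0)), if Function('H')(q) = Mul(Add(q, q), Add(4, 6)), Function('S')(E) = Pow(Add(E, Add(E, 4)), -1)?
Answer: -20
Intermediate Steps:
Function('S')(E) = Pow(Add(4, Mul(2, E)), -1) (Function('S')(E) = Pow(Add(E, Add(4, E)), -1) = Pow(Add(4, Mul(2, E)), -1))
Function('H')(q) = Mul(20, q) (Function('H')(q) = Mul(Mul(2, q), 10) = Mul(20, q))
Mul(Function('H')(-4), Function('S')(0)) = Mul(Mul(20, -4), Mul(Rational(1, 2), Pow(Add(2, 0), -1))) = Mul(-80, Mul(Rational(1, 2), Pow(2, -1))) = Mul(-80, Mul(Rational(1, 2), Rational(1, 2))) = Mul(-80, Rational(1, 4)) = -20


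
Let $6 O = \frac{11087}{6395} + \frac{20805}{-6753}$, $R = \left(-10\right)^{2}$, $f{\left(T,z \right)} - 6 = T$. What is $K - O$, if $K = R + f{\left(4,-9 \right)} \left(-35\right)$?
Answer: $- \frac{10786662506}{43185435} \approx -249.78$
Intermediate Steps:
$f{\left(T,z \right)} = 6 + T$
$R = 100$
$O = - \frac{9696244}{43185435}$ ($O = \frac{\frac{11087}{6395} + \frac{20805}{-6753}}{6} = \frac{11087 \cdot \frac{1}{6395} + 20805 \left(- \frac{1}{6753}\right)}{6} = \frac{\frac{11087}{6395} - \frac{6935}{2251}}{6} = \frac{1}{6} \left(- \frac{19392488}{14395145}\right) = - \frac{9696244}{43185435} \approx -0.22453$)
$K = -250$ ($K = 100 + \left(6 + 4\right) \left(-35\right) = 100 + 10 \left(-35\right) = 100 - 350 = -250$)
$K - O = -250 - - \frac{9696244}{43185435} = -250 + \frac{9696244}{43185435} = - \frac{10786662506}{43185435}$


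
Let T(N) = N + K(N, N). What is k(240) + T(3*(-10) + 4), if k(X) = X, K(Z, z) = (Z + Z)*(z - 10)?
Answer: 2086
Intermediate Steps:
K(Z, z) = 2*Z*(-10 + z) (K(Z, z) = (2*Z)*(-10 + z) = 2*Z*(-10 + z))
T(N) = N + 2*N*(-10 + N)
k(240) + T(3*(-10) + 4) = 240 + (3*(-10) + 4)*(-19 + 2*(3*(-10) + 4)) = 240 + (-30 + 4)*(-19 + 2*(-30 + 4)) = 240 - 26*(-19 + 2*(-26)) = 240 - 26*(-19 - 52) = 240 - 26*(-71) = 240 + 1846 = 2086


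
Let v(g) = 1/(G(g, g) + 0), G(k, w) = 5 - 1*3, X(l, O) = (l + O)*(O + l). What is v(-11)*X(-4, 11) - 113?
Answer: -177/2 ≈ -88.500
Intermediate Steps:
X(l, O) = (O + l)² (X(l, O) = (O + l)*(O + l) = (O + l)²)
G(k, w) = 2 (G(k, w) = 5 - 3 = 2)
v(g) = ½ (v(g) = 1/(2 + 0) = 1/2 = ½)
v(-11)*X(-4, 11) - 113 = (11 - 4)²/2 - 113 = (½)*7² - 113 = (½)*49 - 113 = 49/2 - 113 = -177/2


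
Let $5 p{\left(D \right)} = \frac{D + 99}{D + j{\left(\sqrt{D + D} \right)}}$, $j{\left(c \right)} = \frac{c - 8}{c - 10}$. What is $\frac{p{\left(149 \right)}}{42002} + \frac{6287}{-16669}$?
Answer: $- \frac{147246919796847}{390410387286581} - \frac{62 \sqrt{298}}{117106721245} \approx -0.37716$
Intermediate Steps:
$j{\left(c \right)} = \frac{-8 + c}{-10 + c}$
$p{\left(D \right)} = \frac{99 + D}{5 \left(D + \frac{-8 + \sqrt{2} \sqrt{D}}{-10 + \sqrt{2} \sqrt{D}}\right)}$ ($p{\left(D \right)} = \frac{\left(D + 99\right) \frac{1}{D + \frac{-8 + \sqrt{D + D}}{-10 + \sqrt{D + D}}}}{5} = \frac{\left(99 + D\right) \frac{1}{D + \frac{-8 + \sqrt{2 D}}{-10 + \sqrt{2 D}}}}{5} = \frac{\left(99 + D\right) \frac{1}{D + \frac{-8 + \sqrt{2} \sqrt{D}}{-10 + \sqrt{2} \sqrt{D}}}}{5} = \frac{\frac{1}{D + \frac{-8 + \sqrt{2} \sqrt{D}}{-10 + \sqrt{2} \sqrt{D}}} \left(99 + D\right)}{5} = \frac{99 + D}{5 \left(D + \frac{-8 + \sqrt{2} \sqrt{D}}{-10 + \sqrt{2} \sqrt{D}}\right)}$)
$\frac{p{\left(149 \right)}}{42002} + \frac{6287}{-16669} = \frac{\frac{1}{5} \frac{1}{-8 + 149 \left(-10 + \sqrt{2} \sqrt{149}\right) + \sqrt{2} \sqrt{149}} \left(-10 + \sqrt{2} \sqrt{149}\right) \left(99 + 149\right)}{42002} + \frac{6287}{-16669} = \frac{1}{5} \frac{1}{-8 + 149 \left(-10 + \sqrt{298}\right) + \sqrt{298}} \left(-10 + \sqrt{298}\right) 248 \cdot \frac{1}{42002} + 6287 \left(- \frac{1}{16669}\right) = \frac{1}{5} \frac{1}{-8 - \left(1490 - 149 \sqrt{298}\right) + \sqrt{298}} \left(-10 + \sqrt{298}\right) 248 \cdot \frac{1}{42002} - \frac{6287}{16669} = \frac{1}{5} \frac{1}{-1498 + 150 \sqrt{298}} \left(-10 + \sqrt{298}\right) 248 \cdot \frac{1}{42002} - \frac{6287}{16669} = \frac{248 \left(-10 + \sqrt{298}\right)}{5 \left(-1498 + 150 \sqrt{298}\right)} \frac{1}{42002} - \frac{6287}{16669} = \frac{124 \left(-10 + \sqrt{298}\right)}{105005 \left(-1498 + 150 \sqrt{298}\right)} - \frac{6287}{16669} = - \frac{6287}{16669} + \frac{124 \left(-10 + \sqrt{298}\right)}{105005 \left(-1498 + 150 \sqrt{298}\right)}$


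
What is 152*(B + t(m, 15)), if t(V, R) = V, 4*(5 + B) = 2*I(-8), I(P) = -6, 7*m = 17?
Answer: -5928/7 ≈ -846.86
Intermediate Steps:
m = 17/7 (m = (⅐)*17 = 17/7 ≈ 2.4286)
B = -8 (B = -5 + (2*(-6))/4 = -5 + (¼)*(-12) = -5 - 3 = -8)
152*(B + t(m, 15)) = 152*(-8 + 17/7) = 152*(-39/7) = -5928/7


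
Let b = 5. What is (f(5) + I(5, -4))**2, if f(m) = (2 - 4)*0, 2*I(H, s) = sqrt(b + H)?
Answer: 5/2 ≈ 2.5000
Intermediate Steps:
I(H, s) = sqrt(5 + H)/2
f(m) = 0 (f(m) = -2*0 = 0)
(f(5) + I(5, -4))**2 = (0 + sqrt(5 + 5)/2)**2 = (0 + sqrt(10)/2)**2 = (sqrt(10)/2)**2 = 5/2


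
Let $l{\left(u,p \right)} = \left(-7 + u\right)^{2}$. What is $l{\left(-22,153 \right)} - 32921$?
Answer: $-32080$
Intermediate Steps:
$l{\left(-22,153 \right)} - 32921 = \left(-7 - 22\right)^{2} - 32921 = \left(-29\right)^{2} - 32921 = 841 - 32921 = -32080$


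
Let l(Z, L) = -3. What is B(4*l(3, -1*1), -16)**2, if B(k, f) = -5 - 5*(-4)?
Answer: 225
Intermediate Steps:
B(k, f) = 15 (B(k, f) = -5 + 20 = 15)
B(4*l(3, -1*1), -16)**2 = 15**2 = 225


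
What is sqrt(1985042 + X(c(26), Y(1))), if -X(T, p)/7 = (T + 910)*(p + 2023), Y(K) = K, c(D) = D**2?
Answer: I*sqrt(20485406) ≈ 4526.1*I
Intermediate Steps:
X(T, p) = -7*(910 + T)*(2023 + p) (X(T, p) = -7*(T + 910)*(p + 2023) = -7*(910 + T)*(2023 + p))
sqrt(1985042 + X(c(26), Y(1))) = sqrt(1985042 + (-12886510 - 14161*26**2 - 6370*1 - 7*26**2*1)) = sqrt(1985042 + (-12886510 - 14161*676 - 6370 - 7*676*1)) = sqrt(1985042 + (-12886510 - 9572836 - 6370 - 4732)) = sqrt(1985042 - 22470448) = sqrt(-20485406) = I*sqrt(20485406)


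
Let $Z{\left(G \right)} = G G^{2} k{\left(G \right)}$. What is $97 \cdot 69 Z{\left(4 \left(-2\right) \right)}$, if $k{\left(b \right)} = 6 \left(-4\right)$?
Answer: $82243584$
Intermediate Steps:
$k{\left(b \right)} = -24$
$Z{\left(G \right)} = - 24 G^{3}$ ($Z{\left(G \right)} = G G^{2} \left(-24\right) = G^{3} \left(-24\right) = - 24 G^{3}$)
$97 \cdot 69 Z{\left(4 \left(-2\right) \right)} = 97 \cdot 69 \left(- 24 \left(4 \left(-2\right)\right)^{3}\right) = 6693 \left(- 24 \left(-8\right)^{3}\right) = 6693 \left(\left(-24\right) \left(-512\right)\right) = 6693 \cdot 12288 = 82243584$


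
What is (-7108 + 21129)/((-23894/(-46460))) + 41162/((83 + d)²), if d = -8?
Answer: 1832598306164/67201875 ≈ 27270.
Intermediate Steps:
(-7108 + 21129)/((-23894/(-46460))) + 41162/((83 + d)²) = (-7108 + 21129)/((-23894/(-46460))) + 41162/((83 - 8)²) = 14021/((-23894*(-1/46460))) + 41162/(75²) = 14021/(11947/23230) + 41162/5625 = 14021*(23230/11947) + 41162*(1/5625) = 325707830/11947 + 41162/5625 = 1832598306164/67201875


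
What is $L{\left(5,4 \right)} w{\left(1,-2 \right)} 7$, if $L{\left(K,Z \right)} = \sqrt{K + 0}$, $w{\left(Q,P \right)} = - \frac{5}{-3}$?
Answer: $\frac{35 \sqrt{5}}{3} \approx 26.087$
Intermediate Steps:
$w{\left(Q,P \right)} = \frac{5}{3}$ ($w{\left(Q,P \right)} = \left(-5\right) \left(- \frac{1}{3}\right) = \frac{5}{3}$)
$L{\left(K,Z \right)} = \sqrt{K}$
$L{\left(5,4 \right)} w{\left(1,-2 \right)} 7 = \sqrt{5} \cdot \frac{5}{3} \cdot 7 = \frac{5 \sqrt{5}}{3} \cdot 7 = \frac{35 \sqrt{5}}{3}$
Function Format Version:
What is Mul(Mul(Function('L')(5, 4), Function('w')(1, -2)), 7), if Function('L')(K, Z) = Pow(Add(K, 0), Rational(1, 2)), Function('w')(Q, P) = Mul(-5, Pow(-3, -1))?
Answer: Mul(Rational(35, 3), Pow(5, Rational(1, 2))) ≈ 26.087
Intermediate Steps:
Function('w')(Q, P) = Rational(5, 3) (Function('w')(Q, P) = Mul(-5, Rational(-1, 3)) = Rational(5, 3))
Function('L')(K, Z) = Pow(K, Rational(1, 2))
Mul(Mul(Function('L')(5, 4), Function('w')(1, -2)), 7) = Mul(Mul(Pow(5, Rational(1, 2)), Rational(5, 3)), 7) = Mul(Mul(Rational(5, 3), Pow(5, Rational(1, 2))), 7) = Mul(Rational(35, 3), Pow(5, Rational(1, 2)))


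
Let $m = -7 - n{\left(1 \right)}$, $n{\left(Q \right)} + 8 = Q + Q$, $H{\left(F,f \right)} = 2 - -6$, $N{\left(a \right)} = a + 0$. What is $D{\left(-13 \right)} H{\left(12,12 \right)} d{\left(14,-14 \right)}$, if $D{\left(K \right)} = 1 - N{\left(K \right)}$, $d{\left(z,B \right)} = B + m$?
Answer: $-1680$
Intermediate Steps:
$N{\left(a \right)} = a$
$H{\left(F,f \right)} = 8$ ($H{\left(F,f \right)} = 2 + 6 = 8$)
$n{\left(Q \right)} = -8 + 2 Q$ ($n{\left(Q \right)} = -8 + \left(Q + Q\right) = -8 + 2 Q$)
$m = -1$ ($m = -7 - \left(-8 + 2 \cdot 1\right) = -7 - \left(-8 + 2\right) = -7 - -6 = -7 + 6 = -1$)
$d{\left(z,B \right)} = -1 + B$ ($d{\left(z,B \right)} = B - 1 = -1 + B$)
$D{\left(K \right)} = 1 - K$
$D{\left(-13 \right)} H{\left(12,12 \right)} d{\left(14,-14 \right)} = \left(1 - -13\right) 8 \left(-1 - 14\right) = \left(1 + 13\right) 8 \left(-15\right) = 14 \cdot 8 \left(-15\right) = 112 \left(-15\right) = -1680$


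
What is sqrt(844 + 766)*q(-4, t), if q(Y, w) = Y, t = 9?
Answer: -4*sqrt(1610) ≈ -160.50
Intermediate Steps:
sqrt(844 + 766)*q(-4, t) = sqrt(844 + 766)*(-4) = sqrt(1610)*(-4) = -4*sqrt(1610)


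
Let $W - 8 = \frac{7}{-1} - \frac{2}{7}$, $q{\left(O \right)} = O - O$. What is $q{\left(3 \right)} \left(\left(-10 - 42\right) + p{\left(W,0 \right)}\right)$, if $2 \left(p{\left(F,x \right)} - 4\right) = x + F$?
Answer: $0$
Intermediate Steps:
$q{\left(O \right)} = 0$
$W = \frac{5}{7}$ ($W = 8 + \left(\frac{7}{-1} - \frac{2}{7}\right) = 8 + \left(7 \left(-1\right) - \frac{2}{7}\right) = 8 - \frac{51}{7} = \frac{5}{7} \approx 0.71429$)
$p{\left(F,x \right)} = 4 + \frac{F}{2} + \frac{x}{2}$ ($p{\left(F,x \right)} = 4 + \frac{x + F}{2} = 4 + \frac{F + x}{2} = 4 + \left(\frac{F}{2} + \frac{x}{2}\right) = 4 + \frac{F}{2} + \frac{x}{2}$)
$q{\left(3 \right)} \left(\left(-10 - 42\right) + p{\left(W,0 \right)}\right) = 0 \left(\left(-10 - 42\right) + \left(4 + \frac{1}{2} \cdot \frac{5}{7} + \frac{1}{2} \cdot 0\right)\right) = 0 \left(\left(-10 - 42\right) + \left(4 + \frac{5}{14} + 0\right)\right) = 0 \left(-52 + \frac{61}{14}\right) = 0 \left(- \frac{667}{14}\right) = 0$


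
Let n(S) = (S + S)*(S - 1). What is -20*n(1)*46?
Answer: 0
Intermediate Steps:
n(S) = 2*S*(-1 + S) (n(S) = (2*S)*(-1 + S) = 2*S*(-1 + S))
-20*n(1)*46 = -40*(-1 + 1)*46 = -40*0*46 = -20*0*46 = 0*46 = 0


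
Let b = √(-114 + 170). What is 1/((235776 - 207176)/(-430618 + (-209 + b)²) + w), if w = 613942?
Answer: 379698025383767/233112537029323752914 - 49400*√14/116556268514661876457 ≈ 1.6288e-6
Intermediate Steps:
b = 2*√14 (b = √56 = 2*√14 ≈ 7.4833)
1/((235776 - 207176)/(-430618 + (-209 + b)²) + w) = 1/((235776 - 207176)/(-430618 + (-209 + 2*√14)²) + 613942) = 1/(28600/(-430618 + (-209 + 2*√14)²) + 613942) = 1/(613942 + 28600/(-430618 + (-209 + 2*√14)²))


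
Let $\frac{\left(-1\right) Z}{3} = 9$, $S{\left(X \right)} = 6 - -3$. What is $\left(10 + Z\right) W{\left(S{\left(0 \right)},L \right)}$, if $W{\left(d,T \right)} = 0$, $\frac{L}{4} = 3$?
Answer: $0$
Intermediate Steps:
$L = 12$ ($L = 4 \cdot 3 = 12$)
$S{\left(X \right)} = 9$ ($S{\left(X \right)} = 6 + 3 = 9$)
$Z = -27$ ($Z = \left(-3\right) 9 = -27$)
$\left(10 + Z\right) W{\left(S{\left(0 \right)},L \right)} = \left(10 - 27\right) 0 = \left(-17\right) 0 = 0$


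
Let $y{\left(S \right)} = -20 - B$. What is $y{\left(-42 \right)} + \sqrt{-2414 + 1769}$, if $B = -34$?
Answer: $14 + i \sqrt{645} \approx 14.0 + 25.397 i$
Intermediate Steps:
$y{\left(S \right)} = 14$ ($y{\left(S \right)} = -20 - -34 = -20 + 34 = 14$)
$y{\left(-42 \right)} + \sqrt{-2414 + 1769} = 14 + \sqrt{-2414 + 1769} = 14 + \sqrt{-645} = 14 + i \sqrt{645}$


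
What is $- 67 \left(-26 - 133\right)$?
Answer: $10653$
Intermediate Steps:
$- 67 \left(-26 - 133\right) = \left(-67\right) \left(-159\right) = 10653$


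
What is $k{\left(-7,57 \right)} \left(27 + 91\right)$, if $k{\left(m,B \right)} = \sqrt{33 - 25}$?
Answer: $236 \sqrt{2} \approx 333.75$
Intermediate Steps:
$k{\left(m,B \right)} = 2 \sqrt{2}$ ($k{\left(m,B \right)} = \sqrt{8} = 2 \sqrt{2}$)
$k{\left(-7,57 \right)} \left(27 + 91\right) = 2 \sqrt{2} \left(27 + 91\right) = 2 \sqrt{2} \cdot 118 = 236 \sqrt{2}$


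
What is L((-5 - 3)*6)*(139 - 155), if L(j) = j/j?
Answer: -16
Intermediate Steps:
L(j) = 1
L((-5 - 3)*6)*(139 - 155) = 1*(139 - 155) = 1*(-16) = -16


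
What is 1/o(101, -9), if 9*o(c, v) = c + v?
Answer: 9/92 ≈ 0.097826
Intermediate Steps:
o(c, v) = c/9 + v/9 (o(c, v) = (c + v)/9 = c/9 + v/9)
1/o(101, -9) = 1/((1/9)*101 + (1/9)*(-9)) = 1/(101/9 - 1) = 1/(92/9) = 9/92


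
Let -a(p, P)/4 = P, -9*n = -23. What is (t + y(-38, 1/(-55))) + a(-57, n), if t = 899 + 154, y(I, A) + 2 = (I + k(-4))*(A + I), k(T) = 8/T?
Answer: 253589/99 ≈ 2561.5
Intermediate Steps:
n = 23/9 (n = -1/9*(-23) = 23/9 ≈ 2.5556)
a(p, P) = -4*P
y(I, A) = -2 + (-2 + I)*(A + I) (y(I, A) = -2 + (I + 8/(-4))*(A + I) = -2 + (I + 8*(-1/4))*(A + I) = -2 + (I - 2)*(A + I) = -2 + (-2 + I)*(A + I))
t = 1053
(t + y(-38, 1/(-55))) + a(-57, n) = (1053 + (-2 + (-38)**2 - 2/(-55) - 2*(-38) - 38/(-55))) - 4*23/9 = (1053 + (-2 + 1444 - 2*(-1/55) + 76 - 1/55*(-38))) - 92/9 = (1053 + (-2 + 1444 + 2/55 + 76 + 38/55)) - 92/9 = (1053 + 16706/11) - 92/9 = 28289/11 - 92/9 = 253589/99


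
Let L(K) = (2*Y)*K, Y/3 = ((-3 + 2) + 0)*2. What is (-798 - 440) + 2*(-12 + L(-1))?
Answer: -1238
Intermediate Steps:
Y = -6 (Y = 3*(((-3 + 2) + 0)*2) = 3*((-1 + 0)*2) = 3*(-1*2) = 3*(-2) = -6)
L(K) = -12*K (L(K) = (2*(-6))*K = -12*K)
(-798 - 440) + 2*(-12 + L(-1)) = (-798 - 440) + 2*(-12 - 12*(-1)) = -1238 + 2*(-12 + 12) = -1238 + 2*0 = -1238 + 0 = -1238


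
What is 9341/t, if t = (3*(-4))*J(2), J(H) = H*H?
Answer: -9341/48 ≈ -194.60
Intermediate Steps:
J(H) = H²
t = -48 (t = (3*(-4))*2² = -12*4 = -48)
9341/t = 9341/(-48) = 9341*(-1/48) = -9341/48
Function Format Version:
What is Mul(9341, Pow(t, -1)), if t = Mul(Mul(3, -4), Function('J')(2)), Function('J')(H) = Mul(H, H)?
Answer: Rational(-9341, 48) ≈ -194.60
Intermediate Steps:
Function('J')(H) = Pow(H, 2)
t = -48 (t = Mul(Mul(3, -4), Pow(2, 2)) = Mul(-12, 4) = -48)
Mul(9341, Pow(t, -1)) = Mul(9341, Pow(-48, -1)) = Mul(9341, Rational(-1, 48)) = Rational(-9341, 48)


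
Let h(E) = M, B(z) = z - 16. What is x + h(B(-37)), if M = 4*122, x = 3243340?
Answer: 3243828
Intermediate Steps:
B(z) = -16 + z
M = 488
h(E) = 488
x + h(B(-37)) = 3243340 + 488 = 3243828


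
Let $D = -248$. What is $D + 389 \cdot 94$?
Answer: $36318$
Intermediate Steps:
$D + 389 \cdot 94 = -248 + 389 \cdot 94 = -248 + 36566 = 36318$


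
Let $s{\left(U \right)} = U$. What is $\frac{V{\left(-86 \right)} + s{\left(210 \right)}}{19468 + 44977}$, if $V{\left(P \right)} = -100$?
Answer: $\frac{22}{12889} \approx 0.0017069$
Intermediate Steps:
$\frac{V{\left(-86 \right)} + s{\left(210 \right)}}{19468 + 44977} = \frac{-100 + 210}{19468 + 44977} = \frac{110}{64445} = 110 \cdot \frac{1}{64445} = \frac{22}{12889}$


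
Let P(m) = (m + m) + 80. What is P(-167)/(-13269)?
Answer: 254/13269 ≈ 0.019142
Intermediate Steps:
P(m) = 80 + 2*m (P(m) = 2*m + 80 = 80 + 2*m)
P(-167)/(-13269) = (80 + 2*(-167))/(-13269) = (80 - 334)*(-1/13269) = -254*(-1/13269) = 254/13269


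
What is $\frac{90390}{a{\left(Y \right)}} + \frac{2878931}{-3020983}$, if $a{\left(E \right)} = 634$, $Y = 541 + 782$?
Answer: $\frac{135620705558}{957651611} \approx 141.62$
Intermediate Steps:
$Y = 1323$
$\frac{90390}{a{\left(Y \right)}} + \frac{2878931}{-3020983} = \frac{90390}{634} + \frac{2878931}{-3020983} = 90390 \cdot \frac{1}{634} + 2878931 \left(- \frac{1}{3020983}\right) = \frac{45195}{317} - \frac{2878931}{3020983} = \frac{135620705558}{957651611}$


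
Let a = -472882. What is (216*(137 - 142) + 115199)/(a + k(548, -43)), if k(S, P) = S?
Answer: -114119/472334 ≈ -0.24161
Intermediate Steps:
(216*(137 - 142) + 115199)/(a + k(548, -43)) = (216*(137 - 142) + 115199)/(-472882 + 548) = (216*(-5) + 115199)/(-472334) = (-1080 + 115199)*(-1/472334) = 114119*(-1/472334) = -114119/472334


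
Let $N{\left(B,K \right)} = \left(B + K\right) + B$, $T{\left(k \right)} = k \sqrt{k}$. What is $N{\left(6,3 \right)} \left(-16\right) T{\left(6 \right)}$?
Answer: $- 1440 \sqrt{6} \approx -3527.3$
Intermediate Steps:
$T{\left(k \right)} = k^{\frac{3}{2}}$
$N{\left(B,K \right)} = K + 2 B$
$N{\left(6,3 \right)} \left(-16\right) T{\left(6 \right)} = \left(3 + 2 \cdot 6\right) \left(-16\right) 6^{\frac{3}{2}} = \left(3 + 12\right) \left(-16\right) 6 \sqrt{6} = 15 \left(-16\right) 6 \sqrt{6} = - 240 \cdot 6 \sqrt{6} = - 1440 \sqrt{6}$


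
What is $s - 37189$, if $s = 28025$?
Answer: $-9164$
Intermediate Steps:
$s - 37189 = 28025 - 37189 = -9164$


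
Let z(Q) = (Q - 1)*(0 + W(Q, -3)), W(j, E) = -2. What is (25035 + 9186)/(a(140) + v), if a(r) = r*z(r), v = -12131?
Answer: -61/91 ≈ -0.67033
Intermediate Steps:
z(Q) = 2 - 2*Q (z(Q) = (Q - 1)*(0 - 2) = (-1 + Q)*(-2) = 2 - 2*Q)
a(r) = r*(2 - 2*r)
(25035 + 9186)/(a(140) + v) = (25035 + 9186)/(2*140*(1 - 1*140) - 12131) = 34221/(2*140*(1 - 140) - 12131) = 34221/(2*140*(-139) - 12131) = 34221/(-38920 - 12131) = 34221/(-51051) = 34221*(-1/51051) = -61/91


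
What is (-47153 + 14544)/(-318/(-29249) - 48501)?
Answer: 953780641/1418605431 ≈ 0.67234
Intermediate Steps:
(-47153 + 14544)/(-318/(-29249) - 48501) = -32609/(-318*(-1/29249) - 48501) = -32609/(318/29249 - 48501) = -32609/(-1418605431/29249) = -32609*(-29249/1418605431) = 953780641/1418605431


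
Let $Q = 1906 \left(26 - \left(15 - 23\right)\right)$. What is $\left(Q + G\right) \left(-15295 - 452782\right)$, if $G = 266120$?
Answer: $-154897913148$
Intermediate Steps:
$Q = 64804$ ($Q = 1906 \left(26 - -8\right) = 1906 \left(26 + 8\right) = 1906 \cdot 34 = 64804$)
$\left(Q + G\right) \left(-15295 - 452782\right) = \left(64804 + 266120\right) \left(-15295 - 452782\right) = 330924 \left(-468077\right) = -154897913148$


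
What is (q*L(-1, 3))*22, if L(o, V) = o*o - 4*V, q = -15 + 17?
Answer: -484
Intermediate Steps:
q = 2
L(o, V) = o² - 4*V
(q*L(-1, 3))*22 = (2*((-1)² - 4*3))*22 = (2*(1 - 12))*22 = (2*(-11))*22 = -22*22 = -484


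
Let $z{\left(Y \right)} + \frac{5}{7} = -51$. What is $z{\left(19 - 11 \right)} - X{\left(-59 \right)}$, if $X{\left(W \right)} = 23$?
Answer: $- \frac{523}{7} \approx -74.714$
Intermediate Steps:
$z{\left(Y \right)} = - \frac{362}{7}$ ($z{\left(Y \right)} = - \frac{5}{7} - 51 = - \frac{362}{7}$)
$z{\left(19 - 11 \right)} - X{\left(-59 \right)} = - \frac{362}{7} - 23 = - \frac{523}{7}$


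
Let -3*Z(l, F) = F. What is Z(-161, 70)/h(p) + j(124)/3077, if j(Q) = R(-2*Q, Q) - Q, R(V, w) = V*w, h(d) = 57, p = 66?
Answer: -5495186/526167 ≈ -10.444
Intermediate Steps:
Z(l, F) = -F/3
j(Q) = -Q - 2*Q**2 (j(Q) = (-2*Q)*Q - Q = -2*Q**2 - Q = -Q - 2*Q**2)
Z(-161, 70)/h(p) + j(124)/3077 = -1/3*70/57 + (124*(-1 - 2*124))/3077 = -70/3*1/57 + (124*(-1 - 248))*(1/3077) = -70/171 + (124*(-249))*(1/3077) = -70/171 - 30876*1/3077 = -70/171 - 30876/3077 = -5495186/526167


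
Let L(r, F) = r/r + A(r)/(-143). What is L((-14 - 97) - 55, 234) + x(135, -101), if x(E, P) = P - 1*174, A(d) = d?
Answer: -39016/143 ≈ -272.84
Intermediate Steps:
L(r, F) = 1 - r/143 (L(r, F) = r/r + r/(-143) = 1 + r*(-1/143) = 1 - r/143)
x(E, P) = -174 + P (x(E, P) = P - 174 = -174 + P)
L((-14 - 97) - 55, 234) + x(135, -101) = (1 - ((-14 - 97) - 55)/143) + (-174 - 101) = (1 - (-111 - 55)/143) - 275 = (1 - 1/143*(-166)) - 275 = (1 + 166/143) - 275 = 309/143 - 275 = -39016/143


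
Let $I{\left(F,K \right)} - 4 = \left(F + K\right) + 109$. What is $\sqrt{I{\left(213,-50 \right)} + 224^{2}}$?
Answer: $2 \sqrt{12613} \approx 224.62$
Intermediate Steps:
$I{\left(F,K \right)} = 113 + F + K$ ($I{\left(F,K \right)} = 4 + \left(\left(F + K\right) + 109\right) = 4 + \left(109 + F + K\right) = 113 + F + K$)
$\sqrt{I{\left(213,-50 \right)} + 224^{2}} = \sqrt{\left(113 + 213 - 50\right) + 224^{2}} = \sqrt{276 + 50176} = \sqrt{50452} = 2 \sqrt{12613}$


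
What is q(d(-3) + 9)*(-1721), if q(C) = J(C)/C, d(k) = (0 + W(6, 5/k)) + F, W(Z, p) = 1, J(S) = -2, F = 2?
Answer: 1721/6 ≈ 286.83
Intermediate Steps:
d(k) = 3 (d(k) = (0 + 1) + 2 = 1 + 2 = 3)
q(C) = -2/C
q(d(-3) + 9)*(-1721) = -2/(3 + 9)*(-1721) = -2/12*(-1721) = -2*1/12*(-1721) = -1/6*(-1721) = 1721/6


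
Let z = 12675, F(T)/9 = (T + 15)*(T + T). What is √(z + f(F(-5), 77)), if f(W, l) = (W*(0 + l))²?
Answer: 5*√192100107 ≈ 69300.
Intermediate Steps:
F(T) = 18*T*(15 + T) (F(T) = 9*((T + 15)*(T + T)) = 9*((15 + T)*(2*T)) = 9*(2*T*(15 + T)) = 18*T*(15 + T))
f(W, l) = W²*l² (f(W, l) = (W*l)² = W²*l²)
√(z + f(F(-5), 77)) = √(12675 + (18*(-5)*(15 - 5))²*77²) = √(12675 + (18*(-5)*10)²*5929) = √(12675 + (-900)²*5929) = √(12675 + 810000*5929) = √(12675 + 4802490000) = √4802502675 = 5*√192100107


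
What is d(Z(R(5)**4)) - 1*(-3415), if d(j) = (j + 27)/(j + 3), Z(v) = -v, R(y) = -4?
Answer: 864224/253 ≈ 3415.9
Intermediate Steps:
d(j) = (27 + j)/(3 + j)
d(Z(R(5)**4)) - 1*(-3415) = (27 - 1*(-4)**4)/(3 - 1*(-4)**4) - 1*(-3415) = (27 - 1*256)/(3 - 1*256) + 3415 = (27 - 256)/(3 - 256) + 3415 = -229/(-253) + 3415 = -1/253*(-229) + 3415 = 229/253 + 3415 = 864224/253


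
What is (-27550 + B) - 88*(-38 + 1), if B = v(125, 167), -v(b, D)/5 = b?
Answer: -24919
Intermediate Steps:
v(b, D) = -5*b
B = -625 (B = -5*125 = -625)
(-27550 + B) - 88*(-38 + 1) = (-27550 - 625) - 88*(-38 + 1) = -28175 - 88*(-37) = -28175 + 3256 = -24919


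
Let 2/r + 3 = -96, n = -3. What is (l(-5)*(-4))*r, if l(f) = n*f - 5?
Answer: 80/99 ≈ 0.80808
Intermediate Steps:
l(f) = -5 - 3*f (l(f) = -3*f - 5 = -5 - 3*f)
r = -2/99 (r = 2/(-3 - 96) = 2/(-99) = 2*(-1/99) = -2/99 ≈ -0.020202)
(l(-5)*(-4))*r = ((-5 - 3*(-5))*(-4))*(-2/99) = ((-5 + 15)*(-4))*(-2/99) = (10*(-4))*(-2/99) = -40*(-2/99) = 80/99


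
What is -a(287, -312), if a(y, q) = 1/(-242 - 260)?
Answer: 1/502 ≈ 0.0019920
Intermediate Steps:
a(y, q) = -1/502 (a(y, q) = 1/(-502) = -1/502)
-a(287, -312) = -1*(-1/502) = 1/502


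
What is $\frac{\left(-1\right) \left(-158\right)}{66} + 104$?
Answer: $\frac{3511}{33} \approx 106.39$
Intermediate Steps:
$\frac{\left(-1\right) \left(-158\right)}{66} + 104 = \frac{1}{66} \cdot 158 + 104 = \frac{79}{33} + 104 = \frac{3511}{33}$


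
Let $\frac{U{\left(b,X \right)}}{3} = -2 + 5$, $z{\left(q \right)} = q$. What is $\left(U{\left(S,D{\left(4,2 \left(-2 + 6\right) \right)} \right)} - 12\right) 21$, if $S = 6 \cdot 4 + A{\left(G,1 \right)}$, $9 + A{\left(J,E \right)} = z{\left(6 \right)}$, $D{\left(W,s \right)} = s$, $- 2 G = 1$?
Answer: $-63$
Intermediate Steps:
$G = - \frac{1}{2}$ ($G = \left(- \frac{1}{2}\right) 1 = - \frac{1}{2} \approx -0.5$)
$A{\left(J,E \right)} = -3$ ($A{\left(J,E \right)} = -9 + 6 = -3$)
$S = 21$ ($S = 6 \cdot 4 - 3 = 24 - 3 = 21$)
$U{\left(b,X \right)} = 9$ ($U{\left(b,X \right)} = 3 \left(-2 + 5\right) = 3 \cdot 3 = 9$)
$\left(U{\left(S,D{\left(4,2 \left(-2 + 6\right) \right)} \right)} - 12\right) 21 = \left(9 - 12\right) 21 = \left(-3\right) 21 = -63$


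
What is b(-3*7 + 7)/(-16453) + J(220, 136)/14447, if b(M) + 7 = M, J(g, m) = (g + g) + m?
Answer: 9780315/237696491 ≈ 0.041146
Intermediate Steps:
J(g, m) = m + 2*g (J(g, m) = 2*g + m = m + 2*g)
b(M) = -7 + M
b(-3*7 + 7)/(-16453) + J(220, 136)/14447 = (-7 + (-3*7 + 7))/(-16453) + (136 + 2*220)/14447 = (-7 + (-21 + 7))*(-1/16453) + (136 + 440)*(1/14447) = (-7 - 14)*(-1/16453) + 576*(1/14447) = -21*(-1/16453) + 576/14447 = 21/16453 + 576/14447 = 9780315/237696491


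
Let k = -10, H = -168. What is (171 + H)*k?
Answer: -30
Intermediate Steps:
(171 + H)*k = (171 - 168)*(-10) = 3*(-10) = -30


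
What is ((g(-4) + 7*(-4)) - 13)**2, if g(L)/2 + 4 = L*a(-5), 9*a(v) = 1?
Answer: 201601/81 ≈ 2488.9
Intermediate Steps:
a(v) = 1/9 (a(v) = (1/9)*1 = 1/9)
g(L) = -8 + 2*L/9 (g(L) = -8 + 2*(L*(1/9)) = -8 + 2*(L/9) = -8 + 2*L/9)
((g(-4) + 7*(-4)) - 13)**2 = (((-8 + (2/9)*(-4)) + 7*(-4)) - 13)**2 = (((-8 - 8/9) - 28) - 13)**2 = ((-80/9 - 28) - 13)**2 = (-332/9 - 13)**2 = (-449/9)**2 = 201601/81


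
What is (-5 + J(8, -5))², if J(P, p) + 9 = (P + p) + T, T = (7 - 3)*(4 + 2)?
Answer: 169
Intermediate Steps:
T = 24 (T = 4*6 = 24)
J(P, p) = 15 + P + p (J(P, p) = -9 + ((P + p) + 24) = -9 + (24 + P + p) = 15 + P + p)
(-5 + J(8, -5))² = (-5 + (15 + 8 - 5))² = (-5 + 18)² = 13² = 169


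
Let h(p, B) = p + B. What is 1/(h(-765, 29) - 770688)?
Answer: -1/771424 ≈ -1.2963e-6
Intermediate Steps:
h(p, B) = B + p
1/(h(-765, 29) - 770688) = 1/((29 - 765) - 770688) = 1/(-736 - 770688) = 1/(-771424) = -1/771424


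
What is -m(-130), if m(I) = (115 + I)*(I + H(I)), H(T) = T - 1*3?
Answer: -3945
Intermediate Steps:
H(T) = -3 + T (H(T) = T - 3 = -3 + T)
m(I) = (-3 + 2*I)*(115 + I) (m(I) = (115 + I)*(I + (-3 + I)) = (115 + I)*(-3 + 2*I) = (-3 + 2*I)*(115 + I))
-m(-130) = -(-345 + 2*(-130)² + 227*(-130)) = -(-345 + 2*16900 - 29510) = -(-345 + 33800 - 29510) = -1*3945 = -3945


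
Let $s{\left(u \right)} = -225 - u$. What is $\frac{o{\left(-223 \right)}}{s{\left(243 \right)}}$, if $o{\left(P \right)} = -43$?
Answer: $\frac{43}{468} \approx 0.09188$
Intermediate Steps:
$\frac{o{\left(-223 \right)}}{s{\left(243 \right)}} = - \frac{43}{-225 - 243} = - \frac{43}{-468} = \left(-43\right) \left(- \frac{1}{468}\right) = \frac{43}{468}$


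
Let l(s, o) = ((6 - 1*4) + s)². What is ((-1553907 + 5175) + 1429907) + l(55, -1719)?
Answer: -115576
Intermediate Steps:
l(s, o) = (2 + s)² (l(s, o) = ((6 - 4) + s)² = (2 + s)²)
((-1553907 + 5175) + 1429907) + l(55, -1719) = ((-1553907 + 5175) + 1429907) + (2 + 55)² = (-1548732 + 1429907) + 57² = -118825 + 3249 = -115576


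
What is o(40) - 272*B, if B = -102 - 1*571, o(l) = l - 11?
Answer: 183085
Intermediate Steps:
o(l) = -11 + l
B = -673 (B = -102 - 571 = -673)
o(40) - 272*B = (-11 + 40) - 272*(-673) = 29 + 183056 = 183085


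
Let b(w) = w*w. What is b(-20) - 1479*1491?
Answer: -2204789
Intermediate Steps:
b(w) = w**2
b(-20) - 1479*1491 = (-20)**2 - 1479*1491 = 400 - 2205189 = -2204789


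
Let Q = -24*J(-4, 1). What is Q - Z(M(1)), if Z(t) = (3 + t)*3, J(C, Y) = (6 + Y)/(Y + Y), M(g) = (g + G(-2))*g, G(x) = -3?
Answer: -87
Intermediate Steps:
M(g) = g*(-3 + g) (M(g) = (g - 3)*g = (-3 + g)*g = g*(-3 + g))
J(C, Y) = (6 + Y)/(2*Y) (J(C, Y) = (6 + Y)/((2*Y)) = (6 + Y)*(1/(2*Y)) = (6 + Y)/(2*Y))
Z(t) = 9 + 3*t
Q = -84 (Q = -12*(6 + 1)/1 = -12*7 = -24*7/2 = -84)
Q - Z(M(1)) = -84 - (9 + 3*(1*(-3 + 1))) = -84 - (9 + 3*(1*(-2))) = -84 - (9 + 3*(-2)) = -84 - (9 - 6) = -84 - 1*3 = -84 - 3 = -87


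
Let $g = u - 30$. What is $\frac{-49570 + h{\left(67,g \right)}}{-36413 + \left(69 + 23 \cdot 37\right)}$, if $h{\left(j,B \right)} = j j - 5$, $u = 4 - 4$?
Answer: $\frac{45086}{35493} \approx 1.2703$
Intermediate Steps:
$u = 0$ ($u = 4 - 4 = 0$)
$g = -30$ ($g = 0 - 30 = -30$)
$h{\left(j,B \right)} = -5 + j^{2}$ ($h{\left(j,B \right)} = j^{2} - 5 = -5 + j^{2}$)
$\frac{-49570 + h{\left(67,g \right)}}{-36413 + \left(69 + 23 \cdot 37\right)} = \frac{-49570 - \left(5 - 67^{2}\right)}{-36413 + \left(69 + 23 \cdot 37\right)} = \frac{-49570 + \left(-5 + 4489\right)}{-36413 + \left(69 + 851\right)} = \frac{-49570 + 4484}{-36413 + 920} = - \frac{45086}{-35493} = \left(-45086\right) \left(- \frac{1}{35493}\right) = \frac{45086}{35493}$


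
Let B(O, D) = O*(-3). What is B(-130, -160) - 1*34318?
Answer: -33928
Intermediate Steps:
B(O, D) = -3*O
B(-130, -160) - 1*34318 = -3*(-130) - 1*34318 = 390 - 34318 = -33928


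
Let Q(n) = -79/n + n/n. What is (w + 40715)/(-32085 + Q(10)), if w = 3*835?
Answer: -432200/320919 ≈ -1.3468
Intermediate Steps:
w = 2505
Q(n) = 1 - 79/n (Q(n) = -79/n + 1 = 1 - 79/n)
(w + 40715)/(-32085 + Q(10)) = (2505 + 40715)/(-32085 + (-79 + 10)/10) = 43220/(-32085 + (1/10)*(-69)) = 43220/(-32085 - 69/10) = 43220/(-320919/10) = 43220*(-10/320919) = -432200/320919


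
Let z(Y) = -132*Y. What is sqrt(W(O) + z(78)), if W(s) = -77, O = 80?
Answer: I*sqrt(10373) ≈ 101.85*I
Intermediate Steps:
sqrt(W(O) + z(78)) = sqrt(-77 - 132*78) = sqrt(-77 - 10296) = sqrt(-10373) = I*sqrt(10373)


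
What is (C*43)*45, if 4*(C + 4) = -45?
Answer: -118035/4 ≈ -29509.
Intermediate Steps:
C = -61/4 (C = -4 + (1/4)*(-45) = -4 - 45/4 = -61/4 ≈ -15.250)
(C*43)*45 = -61/4*43*45 = -2623/4*45 = -118035/4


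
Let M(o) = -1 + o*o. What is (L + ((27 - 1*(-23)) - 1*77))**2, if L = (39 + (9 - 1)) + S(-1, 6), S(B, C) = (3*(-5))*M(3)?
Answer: 10000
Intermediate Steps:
M(o) = -1 + o**2
S(B, C) = -120 (S(B, C) = (3*(-5))*(-1 + 3**2) = -15*(-1 + 9) = -15*8 = -120)
L = -73 (L = (39 + (9 - 1)) - 120 = (39 + 8) - 120 = 47 - 120 = -73)
(L + ((27 - 1*(-23)) - 1*77))**2 = (-73 + ((27 - 1*(-23)) - 1*77))**2 = (-73 + ((27 + 23) - 77))**2 = (-73 + (50 - 77))**2 = (-73 - 27)**2 = (-100)**2 = 10000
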